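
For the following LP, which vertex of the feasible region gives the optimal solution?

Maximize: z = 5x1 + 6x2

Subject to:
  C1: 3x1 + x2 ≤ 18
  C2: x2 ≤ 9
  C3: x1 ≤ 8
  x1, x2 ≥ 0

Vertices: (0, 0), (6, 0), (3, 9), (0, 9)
Evaluating z = 5x1 + 6x2 at each vertex:
  (0, 0): z = 0
  (6, 0): z = 30
  (3, 9): z = 69
  (0, 9): z = 54

The largest value is z = 69, attained at (3, 9).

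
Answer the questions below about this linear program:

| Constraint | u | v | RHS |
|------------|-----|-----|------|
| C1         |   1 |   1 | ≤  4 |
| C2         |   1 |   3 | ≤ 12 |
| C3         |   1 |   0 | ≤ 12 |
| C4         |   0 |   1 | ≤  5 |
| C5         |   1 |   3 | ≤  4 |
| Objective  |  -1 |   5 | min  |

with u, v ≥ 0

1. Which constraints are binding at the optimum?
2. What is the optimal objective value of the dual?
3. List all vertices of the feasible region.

1. C1, C5, v ≥ 0
2. -4 (by strong duality, equal to the primal optimum)
3. (0, 0), (4, 0), (0, 1.333)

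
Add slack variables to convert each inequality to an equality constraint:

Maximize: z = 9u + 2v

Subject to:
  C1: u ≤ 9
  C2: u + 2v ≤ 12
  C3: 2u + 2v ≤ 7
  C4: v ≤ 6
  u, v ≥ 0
max z = 9u + 2v

s.t.
  u + s1 = 9
  u + 2v + s2 = 12
  2u + 2v + s3 = 7
  v + s4 = 6
  u, v, s1, s2, s3, s4 ≥ 0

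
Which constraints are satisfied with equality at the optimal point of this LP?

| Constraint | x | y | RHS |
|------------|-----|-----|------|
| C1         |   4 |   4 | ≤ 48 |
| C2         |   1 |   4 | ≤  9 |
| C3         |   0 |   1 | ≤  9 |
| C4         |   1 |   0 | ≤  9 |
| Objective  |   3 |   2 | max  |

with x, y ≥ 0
Optimal: x = 9, y = 0
Binding: C2, C4, y ≥ 0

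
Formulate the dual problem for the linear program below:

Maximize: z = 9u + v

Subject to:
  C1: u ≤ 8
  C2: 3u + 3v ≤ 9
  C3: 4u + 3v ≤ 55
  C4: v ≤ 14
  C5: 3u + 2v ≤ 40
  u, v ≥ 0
Minimize: z = 8y1 + 9y2 + 55y3 + 14y4 + 40y5

Subject to:
  C1: -y1 - 3y2 - 4y3 - 3y5 ≤ -9
  C2: -3y2 - 3y3 - y4 - 2y5 ≤ -1
  y1, y2, y3, y4, y5 ≥ 0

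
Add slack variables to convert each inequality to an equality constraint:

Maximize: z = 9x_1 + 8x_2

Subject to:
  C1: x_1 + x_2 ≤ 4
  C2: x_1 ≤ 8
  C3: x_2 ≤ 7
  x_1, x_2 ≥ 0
max z = 9x_1 + 8x_2

s.t.
  x_1 + x_2 + s1 = 4
  x_1 + s2 = 8
  x_2 + s3 = 7
  x_1, x_2, s1, s2, s3 ≥ 0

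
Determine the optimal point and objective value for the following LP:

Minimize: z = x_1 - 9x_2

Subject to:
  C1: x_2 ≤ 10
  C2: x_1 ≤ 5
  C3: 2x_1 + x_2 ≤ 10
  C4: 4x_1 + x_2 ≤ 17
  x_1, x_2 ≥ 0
x_1 = 0, x_2 = 10, z = -90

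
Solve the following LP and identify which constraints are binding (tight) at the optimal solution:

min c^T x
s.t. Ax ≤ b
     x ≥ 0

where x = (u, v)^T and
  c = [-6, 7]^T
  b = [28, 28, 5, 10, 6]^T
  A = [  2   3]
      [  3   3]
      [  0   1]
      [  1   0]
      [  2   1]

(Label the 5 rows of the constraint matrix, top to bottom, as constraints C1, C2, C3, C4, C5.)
Optimal: u = 3, v = 0
Slack at optimum:
  C1: slack = 22
  C2: slack = 19
  C3: slack = 5
  C4: slack = 7
  C5: slack = 0 (binding)
  u ≥ 0: u = 3
  v ≥ 0: v = 0 (binding)
Binding constraints: C5, v ≥ 0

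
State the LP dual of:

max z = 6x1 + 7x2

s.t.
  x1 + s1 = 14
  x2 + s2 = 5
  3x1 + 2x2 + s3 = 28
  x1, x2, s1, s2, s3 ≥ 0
Minimize: z = 14y1 + 5y2 + 28y3

Subject to:
  C1: -y1 - 3y3 ≤ -6
  C2: -y2 - 2y3 ≤ -7
  y1, y2, y3 ≥ 0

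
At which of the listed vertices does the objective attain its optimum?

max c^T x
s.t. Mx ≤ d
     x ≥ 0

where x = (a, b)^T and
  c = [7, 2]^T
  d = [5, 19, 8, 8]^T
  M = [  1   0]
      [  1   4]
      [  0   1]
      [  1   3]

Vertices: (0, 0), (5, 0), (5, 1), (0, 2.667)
(5, 1) with z = 37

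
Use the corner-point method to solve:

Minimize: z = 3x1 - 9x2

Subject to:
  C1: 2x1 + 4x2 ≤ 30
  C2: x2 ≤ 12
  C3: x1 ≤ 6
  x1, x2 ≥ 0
Each vertex is the intersection of two constraint boundaries that also satisfies all remaining constraints:
  x1 = 0 and x2 = 0 → (0, 0)
  x1 = 6 and x2 = 0 → (6, 0)
  2x1 + 4x2 = 30 and x1 = 6 → (6, 4.5)
  2x1 + 4x2 = 30 and x1 = 0 → (0, 7.5)

Evaluating z = 3x1 - 9x2 at each vertex:
  (0, 0): z = 0
  (6, 0): z = 18
  (6, 4.5): z = -22.5
  (0, 7.5): z = -67.5

The minimum is at (0, 7.5) with z = -67.5.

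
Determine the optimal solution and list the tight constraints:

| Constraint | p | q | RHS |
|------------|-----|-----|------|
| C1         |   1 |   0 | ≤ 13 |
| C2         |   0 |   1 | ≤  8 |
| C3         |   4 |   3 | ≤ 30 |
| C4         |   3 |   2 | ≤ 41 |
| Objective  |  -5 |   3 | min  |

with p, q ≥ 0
Optimal: p = 7.5, q = 0
Binding: C3, q ≥ 0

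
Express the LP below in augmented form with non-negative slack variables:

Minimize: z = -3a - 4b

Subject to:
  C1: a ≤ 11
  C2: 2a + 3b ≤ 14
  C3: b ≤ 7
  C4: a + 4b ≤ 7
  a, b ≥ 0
min z = -3a - 4b

s.t.
  a + s1 = 11
  2a + 3b + s2 = 14
  b + s3 = 7
  a + 4b + s4 = 7
  a, b, s1, s2, s3, s4 ≥ 0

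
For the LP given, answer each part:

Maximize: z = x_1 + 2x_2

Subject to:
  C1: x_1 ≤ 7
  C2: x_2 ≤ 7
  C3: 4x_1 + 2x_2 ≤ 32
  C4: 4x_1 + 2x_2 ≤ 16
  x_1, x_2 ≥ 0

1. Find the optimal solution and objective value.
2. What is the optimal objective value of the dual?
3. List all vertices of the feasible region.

1. x_1 = 0.5, x_2 = 7, z = 14.5
2. 14.5 (by strong duality, equal to the primal optimum)
3. (0, 0), (4, 0), (0.5, 7), (0, 7)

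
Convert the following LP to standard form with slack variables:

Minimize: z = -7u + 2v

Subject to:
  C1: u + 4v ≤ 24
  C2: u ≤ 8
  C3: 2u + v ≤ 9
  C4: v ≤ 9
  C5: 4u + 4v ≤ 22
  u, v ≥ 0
min z = -7u + 2v

s.t.
  u + 4v + s1 = 24
  u + s2 = 8
  2u + v + s3 = 9
  v + s4 = 9
  4u + 4v + s5 = 22
  u, v, s1, s2, s3, s4, s5 ≥ 0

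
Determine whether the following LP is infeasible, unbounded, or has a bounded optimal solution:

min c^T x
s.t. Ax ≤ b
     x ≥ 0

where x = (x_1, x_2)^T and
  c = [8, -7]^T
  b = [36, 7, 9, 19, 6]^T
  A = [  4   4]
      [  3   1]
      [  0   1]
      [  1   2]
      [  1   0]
The point (0, 7) satisfies every constraint, so the LP is feasible; the constraints give x_1 ≤ 6 and x_2 ≤ 9, which with x_1, x_2 ≥ 0 keep the feasible region inside a bounded box. A feasible, bounded LP attains a finite optimum at a vertex.

Evaluating z = 8x_1 - 7x_2 at each vertex:
  (0, 0): z = 0
  (2.333, 0): z = 18.67
  (0, 7): z = -49

Feasible with finite optimum z* = -49 at (0, 7).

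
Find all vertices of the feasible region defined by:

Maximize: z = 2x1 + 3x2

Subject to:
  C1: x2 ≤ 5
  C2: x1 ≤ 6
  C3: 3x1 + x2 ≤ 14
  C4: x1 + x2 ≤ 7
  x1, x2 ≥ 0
Each vertex is the intersection of two constraint boundaries that also satisfies all remaining constraints:
  x1 = 0 and x2 = 0 → (0, 0)
  3x1 + x2 = 14 and x2 = 0 → (4.667, 0)
  3x1 + x2 = 14 and x1 + x2 = 7 → (3.5, 3.5)
  x2 = 5 and x1 + x2 = 7 → (2, 5)
  x2 = 5 and x1 = 0 → (0, 5)

Vertices: (0, 0), (4.667, 0), (3.5, 3.5), (2, 5), (0, 5)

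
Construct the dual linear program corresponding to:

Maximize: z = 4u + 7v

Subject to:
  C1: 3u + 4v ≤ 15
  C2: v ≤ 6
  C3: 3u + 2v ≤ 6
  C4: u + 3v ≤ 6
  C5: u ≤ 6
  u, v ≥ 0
Minimize: z = 15y1 + 6y2 + 6y3 + 6y4 + 6y5

Subject to:
  C1: -3y1 - 3y3 - y4 - y5 ≤ -4
  C2: -4y1 - y2 - 2y3 - 3y4 ≤ -7
  y1, y2, y3, y4, y5 ≥ 0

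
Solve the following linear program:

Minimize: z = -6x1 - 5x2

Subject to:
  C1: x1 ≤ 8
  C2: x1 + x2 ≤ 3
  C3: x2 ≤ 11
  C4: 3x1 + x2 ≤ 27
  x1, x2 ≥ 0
Each vertex is the intersection of two constraint boundaries that also satisfies all remaining constraints:
  x1 = 0 and x2 = 0 → (0, 0)
  x1 + x2 = 3 and x2 = 0 → (3, 0)
  x1 + x2 = 3 and x1 = 0 → (0, 3)

Evaluating z = -6x1 - 5x2 at each vertex:
  (0, 0): z = 0
  (3, 0): z = -18
  (0, 3): z = -15

The minimum is at (3, 0) with z = -18.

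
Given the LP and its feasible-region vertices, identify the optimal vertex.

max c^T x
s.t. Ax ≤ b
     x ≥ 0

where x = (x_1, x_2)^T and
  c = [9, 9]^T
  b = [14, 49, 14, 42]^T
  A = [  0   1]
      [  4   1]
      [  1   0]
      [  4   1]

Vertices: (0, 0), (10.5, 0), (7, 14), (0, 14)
Evaluating z = 9x_1 + 9x_2 at each vertex:
  (0, 0): z = 0
  (10.5, 0): z = 94.5
  (7, 14): z = 189
  (0, 14): z = 126

The largest value is z = 189, attained at (7, 14).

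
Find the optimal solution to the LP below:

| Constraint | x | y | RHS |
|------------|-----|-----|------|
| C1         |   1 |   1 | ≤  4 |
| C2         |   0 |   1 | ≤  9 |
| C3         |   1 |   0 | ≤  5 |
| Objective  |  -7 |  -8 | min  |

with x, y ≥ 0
Each vertex is the intersection of two constraint boundaries that also satisfies all remaining constraints:
  x = 0 and y = 0 → (0, 0)
  x + y = 4 and y = 0 → (4, 0)
  x + y = 4 and x = 0 → (0, 4)

Evaluating z = -7x - 8y at each vertex:
  (0, 0): z = 0
  (4, 0): z = -28
  (0, 4): z = -32

The minimum is at (0, 4) with z = -32.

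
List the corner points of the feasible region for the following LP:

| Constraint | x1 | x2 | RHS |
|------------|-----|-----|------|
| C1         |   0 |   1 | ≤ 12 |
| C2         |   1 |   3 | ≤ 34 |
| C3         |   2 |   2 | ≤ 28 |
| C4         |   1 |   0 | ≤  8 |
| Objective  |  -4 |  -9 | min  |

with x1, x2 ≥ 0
Each vertex is the intersection of two constraint boundaries that also satisfies all remaining constraints:
  x1 = 0 and x2 = 0 → (0, 0)
  x1 = 8 and x2 = 0 → (8, 0)
  2x1 + 2x2 = 28 and x1 = 8 → (8, 6)
  x1 + 3x2 = 34 and 2x1 + 2x2 = 28 → (4, 10)
  x1 + 3x2 = 34 and x1 = 0 → (0, 11.33)

Vertices: (0, 0), (8, 0), (8, 6), (4, 10), (0, 11.33)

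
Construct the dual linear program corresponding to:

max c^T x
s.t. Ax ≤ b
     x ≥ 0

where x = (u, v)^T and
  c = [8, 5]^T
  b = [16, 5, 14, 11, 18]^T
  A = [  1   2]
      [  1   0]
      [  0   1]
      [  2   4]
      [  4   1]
Minimize: z = 16y1 + 5y2 + 14y3 + 11y4 + 18y5

Subject to:
  C1: -y1 - y2 - 2y4 - 4y5 ≤ -8
  C2: -2y1 - y3 - 4y4 - y5 ≤ -5
  y1, y2, y3, y4, y5 ≥ 0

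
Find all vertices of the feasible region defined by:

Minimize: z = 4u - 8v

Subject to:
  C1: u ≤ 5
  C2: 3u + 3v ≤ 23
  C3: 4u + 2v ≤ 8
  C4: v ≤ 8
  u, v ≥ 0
Each vertex is the intersection of two constraint boundaries that also satisfies all remaining constraints:
  u = 0 and v = 0 → (0, 0)
  4u + 2v = 8 and v = 0 → (2, 0)
  4u + 2v = 8 and u = 0 → (0, 4)

Vertices: (0, 0), (2, 0), (0, 4)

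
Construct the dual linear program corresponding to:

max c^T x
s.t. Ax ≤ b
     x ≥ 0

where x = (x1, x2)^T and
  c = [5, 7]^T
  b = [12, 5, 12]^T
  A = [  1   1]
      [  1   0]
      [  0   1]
Minimize: z = 12y1 + 5y2 + 12y3

Subject to:
  C1: -y1 - y2 ≤ -5
  C2: -y1 - y3 ≤ -7
  y1, y2, y3 ≥ 0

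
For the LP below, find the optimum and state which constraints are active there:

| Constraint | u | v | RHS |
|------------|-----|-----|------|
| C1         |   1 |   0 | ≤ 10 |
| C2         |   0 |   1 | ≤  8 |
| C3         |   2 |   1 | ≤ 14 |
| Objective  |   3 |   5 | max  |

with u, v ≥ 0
Optimal: u = 3, v = 8
Slack at optimum:
  C1: slack = 7
  C2: slack = 0 (binding)
  C3: slack = 0 (binding)
  u ≥ 0: u = 3
  v ≥ 0: v = 8
Binding constraints: C2, C3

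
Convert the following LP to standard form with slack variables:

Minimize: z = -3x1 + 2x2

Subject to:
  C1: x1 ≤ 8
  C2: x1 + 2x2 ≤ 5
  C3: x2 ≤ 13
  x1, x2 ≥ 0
min z = -3x1 + 2x2

s.t.
  x1 + s1 = 8
  x1 + 2x2 + s2 = 5
  x2 + s3 = 13
  x1, x2, s1, s2, s3 ≥ 0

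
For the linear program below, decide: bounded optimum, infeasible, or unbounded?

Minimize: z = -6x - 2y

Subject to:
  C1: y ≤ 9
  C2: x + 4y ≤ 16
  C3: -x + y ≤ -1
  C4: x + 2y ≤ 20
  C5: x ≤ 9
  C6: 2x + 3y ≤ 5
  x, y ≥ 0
The point (2.5, 0) satisfies every constraint, so the LP is feasible; the constraints give x ≤ 9 and y ≤ 9, which with x, y ≥ 0 keep the feasible region inside a bounded box. A feasible, bounded LP attains a finite optimum at a vertex.

Evaluating z = -6x - 2y at each vertex:
  (1, 0): z = -6
  (2.5, 0): z = -15
  (1.6, 0.6): z = -10.8

Bounded optimum: z* = -15 at (2.5, 0).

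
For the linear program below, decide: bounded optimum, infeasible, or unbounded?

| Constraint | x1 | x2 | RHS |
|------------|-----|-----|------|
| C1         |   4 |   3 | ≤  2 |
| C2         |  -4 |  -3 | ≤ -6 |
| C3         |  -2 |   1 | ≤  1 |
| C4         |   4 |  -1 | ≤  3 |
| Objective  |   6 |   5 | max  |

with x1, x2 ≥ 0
C1 requires 4x1 + 3x2 ≤ 2, while C2 (-4x1 - 3x2 ≤ -6) is equivalent to 4x1 + 3x2 ≥ 6. Together they would need 6 ≤ 4x1 + 3x2 ≤ 2, which is impossible since 6 > 2. No point satisfies all constraints.

The feasible region is empty; the LP is infeasible.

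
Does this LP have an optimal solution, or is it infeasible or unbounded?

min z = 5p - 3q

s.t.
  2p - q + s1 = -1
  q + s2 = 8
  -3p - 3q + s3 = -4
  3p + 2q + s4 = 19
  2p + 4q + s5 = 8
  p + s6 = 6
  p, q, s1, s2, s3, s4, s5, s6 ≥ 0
The point (0, 2) satisfies every constraint, so the LP is feasible; the constraints give p ≤ 6 and q ≤ 8, which with p, q ≥ 0 keep the feasible region inside a bounded box. A feasible, bounded LP attains a finite optimum at a vertex.

The LP has an optimal solution: (0, 2) with z = -6.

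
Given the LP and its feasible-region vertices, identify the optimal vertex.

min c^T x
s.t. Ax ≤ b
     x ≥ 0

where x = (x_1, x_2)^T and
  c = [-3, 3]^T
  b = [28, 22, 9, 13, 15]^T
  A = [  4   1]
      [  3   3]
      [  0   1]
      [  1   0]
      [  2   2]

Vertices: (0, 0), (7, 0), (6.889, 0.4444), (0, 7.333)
(7, 0) with z = -21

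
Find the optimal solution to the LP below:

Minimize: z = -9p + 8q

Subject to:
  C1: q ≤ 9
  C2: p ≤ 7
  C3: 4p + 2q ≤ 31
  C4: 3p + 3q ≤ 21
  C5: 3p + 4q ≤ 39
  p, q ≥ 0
p = 7, q = 0, z = -63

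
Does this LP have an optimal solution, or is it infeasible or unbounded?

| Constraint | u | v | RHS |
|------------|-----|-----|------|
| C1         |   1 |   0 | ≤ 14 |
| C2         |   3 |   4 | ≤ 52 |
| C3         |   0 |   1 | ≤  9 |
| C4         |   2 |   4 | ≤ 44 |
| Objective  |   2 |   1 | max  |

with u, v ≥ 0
The point (14, 2.5) satisfies every constraint, so the LP is feasible; the constraints give u ≤ 14 and v ≤ 9, which with u, v ≥ 0 keep the feasible region inside a bounded box. A feasible, bounded LP attains a finite optimum at a vertex.

The LP has an optimal solution: (14, 2.5) with z = 30.5.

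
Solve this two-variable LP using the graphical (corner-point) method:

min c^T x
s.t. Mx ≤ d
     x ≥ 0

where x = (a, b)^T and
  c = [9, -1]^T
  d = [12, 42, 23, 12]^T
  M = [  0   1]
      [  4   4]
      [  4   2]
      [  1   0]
a = 0, b = 10.5, z = -10.5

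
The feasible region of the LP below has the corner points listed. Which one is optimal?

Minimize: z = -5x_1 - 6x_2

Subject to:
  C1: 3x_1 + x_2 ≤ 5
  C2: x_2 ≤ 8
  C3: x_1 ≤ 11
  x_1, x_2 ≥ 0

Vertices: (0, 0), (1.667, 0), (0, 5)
Evaluating z = -5x_1 - 6x_2 at each vertex:
  (0, 0): z = 0
  (1.667, 0): z = -8.333
  (0, 5): z = -30

The smallest value is z = -30, attained at (0, 5).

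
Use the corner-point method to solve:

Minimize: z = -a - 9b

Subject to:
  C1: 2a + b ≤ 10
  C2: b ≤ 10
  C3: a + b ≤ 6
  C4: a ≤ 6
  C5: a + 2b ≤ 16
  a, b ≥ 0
Each vertex is the intersection of two constraint boundaries that also satisfies all remaining constraints:
  a = 0 and b = 0 → (0, 0)
  2a + b = 10 and b = 0 → (5, 0)
  2a + b = 10 and a + b = 6 → (4, 2)
  a + b = 6 and a = 0 → (0, 6)

Evaluating z = -a - 9b at each vertex:
  (0, 0): z = 0
  (5, 0): z = -5
  (4, 2): z = -22
  (0, 6): z = -54

The minimum is at (0, 6) with z = -54.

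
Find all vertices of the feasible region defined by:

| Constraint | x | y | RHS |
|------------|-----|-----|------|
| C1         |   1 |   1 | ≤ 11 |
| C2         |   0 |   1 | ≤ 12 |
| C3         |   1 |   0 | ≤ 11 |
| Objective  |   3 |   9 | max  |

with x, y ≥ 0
Each vertex is the intersection of two constraint boundaries that also satisfies all remaining constraints:
  x = 0 and y = 0 → (0, 0)
  x + y = 11 and x = 11 → (11, 0)
  x + y = 11 and x = 0 → (0, 11)

Vertices: (0, 0), (11, 0), (0, 11)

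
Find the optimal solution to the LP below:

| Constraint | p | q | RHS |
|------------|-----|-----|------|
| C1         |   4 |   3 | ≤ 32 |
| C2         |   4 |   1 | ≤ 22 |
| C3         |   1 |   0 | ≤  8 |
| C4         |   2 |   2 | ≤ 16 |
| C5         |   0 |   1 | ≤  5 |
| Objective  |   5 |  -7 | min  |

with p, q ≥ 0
Each vertex is the intersection of two constraint boundaries that also satisfies all remaining constraints:
  p = 0 and q = 0 → (0, 0)
  4p + q = 22 and q = 0 → (5.5, 0)
  4p + q = 22 and 2p + 2q = 16 → (4.667, 3.333)
  2p + 2q = 16 and q = 5 → (3, 5)
  q = 5 and p = 0 → (0, 5)

Evaluating z = 5p - 7q at each vertex:
  (0, 0): z = 0
  (5.5, 0): z = 27.5
  (4.667, 3.333): z = 4e-06
  (3, 5): z = -20
  (0, 5): z = -35

The minimum is at (0, 5) with z = -35.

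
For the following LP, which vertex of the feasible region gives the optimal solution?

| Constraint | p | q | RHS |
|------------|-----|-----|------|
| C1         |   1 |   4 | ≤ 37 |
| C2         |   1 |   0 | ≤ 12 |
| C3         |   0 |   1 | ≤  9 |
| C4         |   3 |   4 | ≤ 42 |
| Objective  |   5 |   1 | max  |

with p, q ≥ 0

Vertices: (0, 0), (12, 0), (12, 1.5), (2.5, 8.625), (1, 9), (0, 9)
Evaluating z = 5p + q at each vertex:
  (0, 0): z = 0
  (12, 0): z = 60
  (12, 1.5): z = 61.5
  (2.5, 8.625): z = 21.12
  (1, 9): z = 14
  (0, 9): z = 9

The largest value is z = 61.5, attained at (12, 1.5).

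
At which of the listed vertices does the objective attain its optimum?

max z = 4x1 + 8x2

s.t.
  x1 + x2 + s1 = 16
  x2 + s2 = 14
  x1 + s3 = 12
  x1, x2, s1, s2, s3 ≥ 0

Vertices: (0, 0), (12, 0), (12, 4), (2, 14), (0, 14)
(2, 14) with z = 120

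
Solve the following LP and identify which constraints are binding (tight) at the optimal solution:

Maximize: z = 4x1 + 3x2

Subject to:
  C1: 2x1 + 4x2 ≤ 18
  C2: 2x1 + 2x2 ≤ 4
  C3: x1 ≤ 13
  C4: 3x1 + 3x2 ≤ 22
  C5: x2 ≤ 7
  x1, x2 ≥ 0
Optimal: x1 = 2, x2 = 0
Slack at optimum:
  C1: slack = 14
  C2: slack = 0 (binding)
  C3: slack = 11
  C4: slack = 16
  C5: slack = 7
  x1 ≥ 0: x1 = 2
  x2 ≥ 0: x2 = 0 (binding)
Binding constraints: C2, x2 ≥ 0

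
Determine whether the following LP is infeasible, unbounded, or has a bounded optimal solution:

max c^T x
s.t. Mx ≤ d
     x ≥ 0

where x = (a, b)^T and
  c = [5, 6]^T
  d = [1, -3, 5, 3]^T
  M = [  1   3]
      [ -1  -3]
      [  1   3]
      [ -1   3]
One constraint requires a + 3b ≤ 1, while the constraint -a - 3b ≤ -3 is equivalent to a + 3b ≥ 3. Together they would need 3 ≤ a + 3b ≤ 1, which is impossible since 3 > 1. No point satisfies all constraints.

Infeasible: no point satisfies all constraints simultaneously.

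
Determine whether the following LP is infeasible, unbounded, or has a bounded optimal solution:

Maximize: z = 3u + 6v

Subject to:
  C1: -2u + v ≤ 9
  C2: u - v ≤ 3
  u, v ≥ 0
Feasible point: (0, 0) satisfies every constraint, so the LP is feasible.
Direction d = (1, 1): for each constraint row a, a·d ≤ 0 —
  (-2)(1) + (1)(1) = -1 ≤ 0
  (1)(1) + (-1)(1) = 0 ≤ 0
and d ≥ 0, so (0, 0) + t·d stays feasible for every t ≥ 0. Along this ray z = 3u + 6v changes by 9 per unit t, so z → +∞.

The LP is unbounded; z can be made arbitrarily large.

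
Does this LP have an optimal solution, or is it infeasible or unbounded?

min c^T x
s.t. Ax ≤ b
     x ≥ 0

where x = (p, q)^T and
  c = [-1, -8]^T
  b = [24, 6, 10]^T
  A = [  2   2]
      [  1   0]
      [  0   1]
The point (2, 10) satisfies every constraint, so the LP is feasible; the constraints give p ≤ 6 and q ≤ 10, which with p, q ≥ 0 keep the feasible region inside a bounded box. A feasible, bounded LP attains a finite optimum at a vertex.

Evaluating z = -p - 8q at each vertex:
  (0, 0): z = 0
  (6, 0): z = -6
  (6, 6): z = -54
  (2, 10): z = -82
  (0, 10): z = -80

Feasible with finite optimum z* = -82 at (2, 10).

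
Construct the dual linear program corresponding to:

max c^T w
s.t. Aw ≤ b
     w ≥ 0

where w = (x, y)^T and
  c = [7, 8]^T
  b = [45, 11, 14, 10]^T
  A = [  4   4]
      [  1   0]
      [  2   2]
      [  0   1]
Minimize: z = 45y1 + 11y2 + 14y3 + 10y4

Subject to:
  C1: -4y1 - y2 - 2y3 ≤ -7
  C2: -4y1 - 2y3 - y4 ≤ -8
  y1, y2, y3, y4 ≥ 0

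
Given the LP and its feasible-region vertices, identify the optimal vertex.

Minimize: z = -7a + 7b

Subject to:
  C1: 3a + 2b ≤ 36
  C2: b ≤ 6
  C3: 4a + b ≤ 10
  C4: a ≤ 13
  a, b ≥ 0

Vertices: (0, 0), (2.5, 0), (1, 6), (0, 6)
Evaluating z = -7a + 7b at each vertex:
  (0, 0): z = 0
  (2.5, 0): z = -17.5
  (1, 6): z = 35
  (0, 6): z = 42

The smallest value is z = -17.5, attained at (2.5, 0).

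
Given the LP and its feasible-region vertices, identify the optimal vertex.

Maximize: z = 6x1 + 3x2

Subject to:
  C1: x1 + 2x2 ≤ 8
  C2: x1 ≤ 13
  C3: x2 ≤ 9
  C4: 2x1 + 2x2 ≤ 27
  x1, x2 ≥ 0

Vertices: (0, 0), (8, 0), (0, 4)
Evaluating z = 6x1 + 3x2 at each vertex:
  (0, 0): z = 0
  (8, 0): z = 48
  (0, 4): z = 12

The largest value is z = 48, attained at (8, 0).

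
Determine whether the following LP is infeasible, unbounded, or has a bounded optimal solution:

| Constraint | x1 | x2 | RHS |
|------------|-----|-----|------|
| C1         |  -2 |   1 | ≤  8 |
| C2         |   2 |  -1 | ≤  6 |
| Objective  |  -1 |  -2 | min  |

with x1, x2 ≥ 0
Feasible point: (0, 0) satisfies every constraint, so the LP is feasible.
Direction d = (1, 2): for each constraint row a, a·d ≤ 0 —
  (-2)(1) + (1)(2) = 0 ≤ 0
  (2)(1) + (-1)(2) = 0 ≤ 0
and d ≥ 0, so (0, 0) + t·d stays feasible for every t ≥ 0. Along this ray z = -x1 - 2x2 changes by -5 per unit t, so z → −∞.

The LP is unbounded; z can be made arbitrarily small.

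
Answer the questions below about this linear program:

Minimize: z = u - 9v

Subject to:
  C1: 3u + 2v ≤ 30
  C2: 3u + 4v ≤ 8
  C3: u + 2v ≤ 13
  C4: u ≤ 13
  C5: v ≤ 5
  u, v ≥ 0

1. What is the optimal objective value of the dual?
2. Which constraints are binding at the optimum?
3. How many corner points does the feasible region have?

1. -18 (by strong duality, equal to the primal optimum)
2. C2, u ≥ 0
3. 3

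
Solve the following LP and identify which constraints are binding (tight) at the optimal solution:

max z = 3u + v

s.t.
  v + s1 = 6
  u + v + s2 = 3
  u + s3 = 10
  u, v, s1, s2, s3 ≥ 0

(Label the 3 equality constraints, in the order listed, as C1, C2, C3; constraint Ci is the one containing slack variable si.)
Optimal: u = 3, v = 0
Binding: C2, v ≥ 0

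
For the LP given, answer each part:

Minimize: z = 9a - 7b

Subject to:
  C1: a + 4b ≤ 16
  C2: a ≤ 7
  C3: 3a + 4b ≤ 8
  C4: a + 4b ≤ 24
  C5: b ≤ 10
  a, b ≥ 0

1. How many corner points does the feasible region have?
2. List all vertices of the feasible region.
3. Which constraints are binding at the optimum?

1. 3
2. (0, 0), (2.667, 0), (0, 2)
3. C3, a ≥ 0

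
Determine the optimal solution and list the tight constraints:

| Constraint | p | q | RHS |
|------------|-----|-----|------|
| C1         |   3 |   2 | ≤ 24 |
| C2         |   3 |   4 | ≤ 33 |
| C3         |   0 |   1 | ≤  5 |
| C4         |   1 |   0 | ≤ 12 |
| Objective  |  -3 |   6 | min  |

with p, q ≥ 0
Optimal: p = 8, q = 0
Slack at optimum:
  C1: slack = 0 (binding)
  C2: slack = 9
  C3: slack = 5
  C4: slack = 4
  p ≥ 0: p = 8
  q ≥ 0: q = 0 (binding)
Binding constraints: C1, q ≥ 0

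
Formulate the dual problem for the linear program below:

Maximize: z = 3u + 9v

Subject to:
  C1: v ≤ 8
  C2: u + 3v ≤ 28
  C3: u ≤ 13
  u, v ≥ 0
Minimize: z = 8y1 + 28y2 + 13y3

Subject to:
  C1: -y2 - y3 ≤ -3
  C2: -y1 - 3y2 ≤ -9
  y1, y2, y3 ≥ 0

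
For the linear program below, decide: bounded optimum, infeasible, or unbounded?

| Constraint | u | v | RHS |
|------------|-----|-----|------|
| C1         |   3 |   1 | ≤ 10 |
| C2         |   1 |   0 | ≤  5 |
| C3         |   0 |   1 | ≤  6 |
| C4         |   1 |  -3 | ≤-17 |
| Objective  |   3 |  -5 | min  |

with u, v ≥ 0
The point (0, 6) satisfies every constraint, so the LP is feasible; the constraints give u ≤ 5 and v ≤ 6, which with u, v ≥ 0 keep the feasible region inside a bounded box. A feasible, bounded LP attains a finite optimum at a vertex.

Bounded optimum: z* = -30 at (0, 6).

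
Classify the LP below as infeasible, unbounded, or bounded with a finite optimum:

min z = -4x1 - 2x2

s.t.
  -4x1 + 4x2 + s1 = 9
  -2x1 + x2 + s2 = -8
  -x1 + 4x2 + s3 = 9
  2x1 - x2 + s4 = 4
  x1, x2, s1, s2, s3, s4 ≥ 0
The row 2x1 - x2 + s4 = 4 with s4 ≥ 0 requires 2x1 - x2 ≤ 4, while the row -2x1 + x2 + s2 = -8 with s2 ≥ 0 is equivalent to 2x1 - x2 ≥ 8. Together they would need 8 ≤ 2x1 - x2 ≤ 4, which is impossible since 8 > 4. No point satisfies all constraints.

Infeasible: no point satisfies all constraints simultaneously.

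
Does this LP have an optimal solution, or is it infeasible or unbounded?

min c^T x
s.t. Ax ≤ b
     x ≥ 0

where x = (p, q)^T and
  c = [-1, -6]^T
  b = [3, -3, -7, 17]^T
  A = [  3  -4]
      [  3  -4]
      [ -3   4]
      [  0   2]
One constraint requires 3p - 4q ≤ 3, while the constraint -3p + 4q ≤ -7 is equivalent to 3p - 4q ≥ 7. Together they would need 7 ≤ 3p - 4q ≤ 3, which is impossible since 7 > 3. No point satisfies all constraints.

The feasible region is empty; the LP is infeasible.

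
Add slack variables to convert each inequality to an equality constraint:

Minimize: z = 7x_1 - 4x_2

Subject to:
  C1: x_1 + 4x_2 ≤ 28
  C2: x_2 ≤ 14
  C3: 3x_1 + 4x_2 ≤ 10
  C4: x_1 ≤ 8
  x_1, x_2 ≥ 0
min z = 7x_1 - 4x_2

s.t.
  x_1 + 4x_2 + s1 = 28
  x_2 + s2 = 14
  3x_1 + 4x_2 + s3 = 10
  x_1 + s4 = 8
  x_1, x_2, s1, s2, s3, s4 ≥ 0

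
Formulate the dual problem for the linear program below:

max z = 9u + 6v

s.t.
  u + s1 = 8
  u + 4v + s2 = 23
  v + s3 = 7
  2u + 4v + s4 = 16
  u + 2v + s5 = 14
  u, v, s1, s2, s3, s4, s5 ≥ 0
Minimize: z = 8y1 + 23y2 + 7y3 + 16y4 + 14y5

Subject to:
  C1: -y1 - y2 - 2y4 - y5 ≤ -9
  C2: -4y2 - y3 - 4y4 - 2y5 ≤ -6
  y1, y2, y3, y4, y5 ≥ 0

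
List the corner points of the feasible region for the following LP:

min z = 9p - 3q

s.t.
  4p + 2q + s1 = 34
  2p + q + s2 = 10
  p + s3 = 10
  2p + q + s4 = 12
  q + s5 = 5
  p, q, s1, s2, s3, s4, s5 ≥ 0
Each vertex is the intersection of two constraint boundaries that also satisfies all remaining constraints:
  p = 0 and q = 0 → (0, 0)
  2p + q = 10 and q = 0 → (5, 0)
  2p + q = 10 and q = 5 → (2.5, 5)
  q = 5 and p = 0 → (0, 5)

Vertices: (0, 0), (5, 0), (2.5, 5), (0, 5)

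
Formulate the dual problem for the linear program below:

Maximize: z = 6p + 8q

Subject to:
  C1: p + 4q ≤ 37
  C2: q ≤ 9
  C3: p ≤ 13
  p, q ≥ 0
Minimize: z = 37y1 + 9y2 + 13y3

Subject to:
  C1: -y1 - y3 ≤ -6
  C2: -4y1 - y2 ≤ -8
  y1, y2, y3 ≥ 0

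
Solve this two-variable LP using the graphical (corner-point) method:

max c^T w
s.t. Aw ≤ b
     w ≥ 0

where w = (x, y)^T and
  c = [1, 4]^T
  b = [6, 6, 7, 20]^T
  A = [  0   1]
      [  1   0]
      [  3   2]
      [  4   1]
Each vertex is the intersection of two constraint boundaries that also satisfies all remaining constraints:
  x = 0 and y = 0 → (0, 0)
  3x + 2y = 7 and y = 0 → (2.333, 0)
  3x + 2y = 7 and x = 0 → (0, 3.5)

Evaluating z = x + 4y at each vertex:
  (0, 0): z = 0
  (2.333, 0): z = 2.333
  (0, 3.5): z = 14

The maximum is at (0, 3.5) with z = 14.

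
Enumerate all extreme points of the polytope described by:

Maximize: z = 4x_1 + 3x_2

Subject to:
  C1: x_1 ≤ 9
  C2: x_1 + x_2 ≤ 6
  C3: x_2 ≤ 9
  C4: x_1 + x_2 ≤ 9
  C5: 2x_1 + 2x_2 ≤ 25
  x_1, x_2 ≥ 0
Each vertex is the intersection of two constraint boundaries that also satisfies all remaining constraints:
  x_1 = 0 and x_2 = 0 → (0, 0)
  x_1 + x_2 = 6 and x_2 = 0 → (6, 0)
  x_1 + x_2 = 6 and x_1 = 0 → (0, 6)

Vertices: (0, 0), (6, 0), (0, 6)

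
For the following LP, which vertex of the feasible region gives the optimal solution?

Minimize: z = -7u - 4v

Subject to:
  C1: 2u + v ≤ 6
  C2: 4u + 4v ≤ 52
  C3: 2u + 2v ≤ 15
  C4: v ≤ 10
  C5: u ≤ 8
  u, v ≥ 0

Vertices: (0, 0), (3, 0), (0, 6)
Evaluating z = -7u - 4v at each vertex:
  (0, 0): z = 0
  (3, 0): z = -21
  (0, 6): z = -24

The smallest value is z = -24, attained at (0, 6).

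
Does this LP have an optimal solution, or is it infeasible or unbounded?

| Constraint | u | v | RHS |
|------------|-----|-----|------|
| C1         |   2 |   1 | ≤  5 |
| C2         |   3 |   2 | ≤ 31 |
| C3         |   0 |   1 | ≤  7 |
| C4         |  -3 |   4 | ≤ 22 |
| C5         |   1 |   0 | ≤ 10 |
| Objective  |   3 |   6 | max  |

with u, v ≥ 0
The point (0, 5) satisfies every constraint, so the LP is feasible; the constraints give u ≤ 10 and v ≤ 7, which with u, v ≥ 0 keep the feasible region inside a bounded box. A feasible, bounded LP attains a finite optimum at a vertex.

Evaluating z = 3u + 6v at each vertex:
  (0, 0): z = 0
  (2.5, 0): z = 7.5
  (0, 5): z = 30

The LP has an optimal solution: (0, 5) with z = 30.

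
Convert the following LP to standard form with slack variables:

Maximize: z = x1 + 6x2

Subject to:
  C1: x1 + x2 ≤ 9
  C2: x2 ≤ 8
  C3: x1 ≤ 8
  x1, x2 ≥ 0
max z = x1 + 6x2

s.t.
  x1 + x2 + s1 = 9
  x2 + s2 = 8
  x1 + s3 = 8
  x1, x2, s1, s2, s3 ≥ 0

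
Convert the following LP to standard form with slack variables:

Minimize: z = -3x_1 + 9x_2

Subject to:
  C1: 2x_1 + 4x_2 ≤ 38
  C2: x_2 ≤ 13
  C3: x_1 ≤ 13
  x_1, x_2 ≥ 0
min z = -3x_1 + 9x_2

s.t.
  2x_1 + 4x_2 + s1 = 38
  x_2 + s2 = 13
  x_1 + s3 = 13
  x_1, x_2, s1, s2, s3 ≥ 0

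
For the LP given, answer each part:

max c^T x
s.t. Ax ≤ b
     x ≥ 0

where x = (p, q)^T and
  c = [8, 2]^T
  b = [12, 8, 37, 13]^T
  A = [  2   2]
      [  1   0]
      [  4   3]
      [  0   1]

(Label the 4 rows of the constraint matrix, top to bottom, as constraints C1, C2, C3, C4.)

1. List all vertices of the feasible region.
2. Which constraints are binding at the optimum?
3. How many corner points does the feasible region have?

1. (0, 0), (6, 0), (0, 6)
2. C1, q ≥ 0
3. 3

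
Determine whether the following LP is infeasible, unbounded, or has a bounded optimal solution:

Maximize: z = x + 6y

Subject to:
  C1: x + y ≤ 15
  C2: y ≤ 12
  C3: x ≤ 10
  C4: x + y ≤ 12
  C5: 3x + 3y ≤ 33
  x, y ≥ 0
The point (0, 11) satisfies every constraint, so the LP is feasible; the constraints give x ≤ 10 and y ≤ 12, which with x, y ≥ 0 keep the feasible region inside a bounded box. A feasible, bounded LP attains a finite optimum at a vertex.

Evaluating z = x + 6y at each vertex:
  (0, 0): z = 0
  (10, 0): z = 10
  (10, 1): z = 16
  (0, 11): z = 66

Feasible with finite optimum z* = 66 at (0, 11).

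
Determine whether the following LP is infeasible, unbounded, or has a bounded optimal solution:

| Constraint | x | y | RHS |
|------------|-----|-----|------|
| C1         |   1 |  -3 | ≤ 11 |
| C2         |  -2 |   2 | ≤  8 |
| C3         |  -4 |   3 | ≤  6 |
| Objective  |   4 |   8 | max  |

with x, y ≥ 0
Feasible point: (0, 0) satisfies every constraint, so the LP is feasible.
Direction d = (1, 1): for each constraint row a, a·d ≤ 0 —
  (1)(1) + (-3)(1) = -2 ≤ 0
  (-2)(1) + (2)(1) = 0 ≤ 0
  (-4)(1) + (3)(1) = -1 ≤ 0
and d ≥ 0, so (0, 0) + t·d stays feasible for every t ≥ 0. Along this ray z = 4x + 8y changes by 12 per unit t, so z → +∞.

Unbounded: there is a feasible ray along which z → +∞.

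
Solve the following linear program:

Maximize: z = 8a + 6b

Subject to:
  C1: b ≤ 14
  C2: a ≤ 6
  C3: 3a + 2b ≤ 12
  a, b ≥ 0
Each vertex is the intersection of two constraint boundaries that also satisfies all remaining constraints:
  a = 0 and b = 0 → (0, 0)
  3a + 2b = 12 and b = 0 → (4, 0)
  3a + 2b = 12 and a = 0 → (0, 6)

Evaluating z = 8a + 6b at each vertex:
  (0, 0): z = 0
  (4, 0): z = 32
  (0, 6): z = 36

The maximum is at (0, 6) with z = 36.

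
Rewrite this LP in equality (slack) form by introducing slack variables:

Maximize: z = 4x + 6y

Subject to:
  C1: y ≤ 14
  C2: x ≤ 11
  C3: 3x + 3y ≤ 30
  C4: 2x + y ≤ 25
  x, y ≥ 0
max z = 4x + 6y

s.t.
  y + s1 = 14
  x + s2 = 11
  3x + 3y + s3 = 30
  2x + y + s4 = 25
  x, y, s1, s2, s3, s4 ≥ 0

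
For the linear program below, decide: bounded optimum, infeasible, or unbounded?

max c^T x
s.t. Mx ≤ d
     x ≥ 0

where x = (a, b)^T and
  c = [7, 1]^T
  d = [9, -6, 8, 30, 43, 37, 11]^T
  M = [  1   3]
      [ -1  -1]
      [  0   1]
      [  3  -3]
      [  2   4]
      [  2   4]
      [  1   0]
The point (9, 0) satisfies every constraint, so the LP is feasible; the constraints give a ≤ 11 and b ≤ 8, which with a, b ≥ 0 keep the feasible region inside a bounded box. A feasible, bounded LP attains a finite optimum at a vertex.

Evaluating z = 7a + b at each vertex:
  (6, 0): z = 42
  (9, 0): z = 63
  (4.5, 1.5): z = 33

Bounded optimum: z* = 63 at (9, 0).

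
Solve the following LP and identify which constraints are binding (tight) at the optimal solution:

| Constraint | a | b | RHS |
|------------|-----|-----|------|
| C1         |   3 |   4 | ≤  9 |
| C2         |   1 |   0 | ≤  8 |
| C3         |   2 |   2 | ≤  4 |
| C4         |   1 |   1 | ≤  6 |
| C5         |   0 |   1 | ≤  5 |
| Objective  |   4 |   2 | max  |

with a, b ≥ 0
Optimal: a = 2, b = 0
Slack at optimum:
  C1: slack = 3
  C2: slack = 6
  C3: slack = 0 (binding)
  C4: slack = 4
  C5: slack = 5
  a ≥ 0: a = 2
  b ≥ 0: b = 0 (binding)
Binding constraints: C3, b ≥ 0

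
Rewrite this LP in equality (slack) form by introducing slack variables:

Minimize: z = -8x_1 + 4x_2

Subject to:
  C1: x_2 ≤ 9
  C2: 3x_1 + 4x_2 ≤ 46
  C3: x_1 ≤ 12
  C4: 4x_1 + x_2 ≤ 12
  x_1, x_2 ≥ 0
min z = -8x_1 + 4x_2

s.t.
  x_2 + s1 = 9
  3x_1 + 4x_2 + s2 = 46
  x_1 + s3 = 12
  4x_1 + x_2 + s4 = 12
  x_1, x_2, s1, s2, s3, s4 ≥ 0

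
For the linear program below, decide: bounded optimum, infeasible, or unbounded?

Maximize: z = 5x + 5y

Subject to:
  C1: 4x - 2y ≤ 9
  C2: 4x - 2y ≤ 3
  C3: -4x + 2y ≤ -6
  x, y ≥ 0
C2 requires 4x - 2y ≤ 3, while C3 (-4x + 2y ≤ -6) is equivalent to 4x - 2y ≥ 6. Together they would need 6 ≤ 4x - 2y ≤ 3, which is impossible since 6 > 3. No point satisfies all constraints.

Infeasible — the constraint set is empty.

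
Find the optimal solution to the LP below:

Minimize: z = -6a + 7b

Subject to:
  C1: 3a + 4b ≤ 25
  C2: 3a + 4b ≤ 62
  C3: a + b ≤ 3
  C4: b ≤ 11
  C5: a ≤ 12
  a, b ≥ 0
a = 3, b = 0, z = -18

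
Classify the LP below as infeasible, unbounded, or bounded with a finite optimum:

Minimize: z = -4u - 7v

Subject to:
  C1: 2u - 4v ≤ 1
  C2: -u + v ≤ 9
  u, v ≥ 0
Feasible point: (0, 0) satisfies every constraint, so the LP is feasible.
Direction d = (1, 1): for each constraint row a, a·d ≤ 0 —
  (2)(1) + (-4)(1) = -2 ≤ 0
  (-1)(1) + (1)(1) = 0 ≤ 0
and d ≥ 0, so (0, 0) + t·d stays feasible for every t ≥ 0. Along this ray z = -4u - 7v changes by -11 per unit t, so z → −∞.

Unbounded — the objective can decrease without bound over the feasible region.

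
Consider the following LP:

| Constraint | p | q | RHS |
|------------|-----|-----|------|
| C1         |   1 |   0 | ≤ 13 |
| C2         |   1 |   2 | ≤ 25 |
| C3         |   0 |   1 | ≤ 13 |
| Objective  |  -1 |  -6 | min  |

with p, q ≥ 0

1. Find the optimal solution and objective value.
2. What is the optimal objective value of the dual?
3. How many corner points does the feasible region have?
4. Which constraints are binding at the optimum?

1. p = 0, q = 12.5, z = -75
2. -75 (by strong duality, equal to the primal optimum)
3. 4
4. C2, p ≥ 0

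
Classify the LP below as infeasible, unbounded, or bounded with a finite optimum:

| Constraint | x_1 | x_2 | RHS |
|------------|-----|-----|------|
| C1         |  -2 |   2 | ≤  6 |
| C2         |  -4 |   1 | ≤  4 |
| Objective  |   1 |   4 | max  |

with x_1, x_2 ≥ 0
Feasible point: (0, 0) satisfies every constraint, so the LP is feasible.
Direction d = (1, 0): for each constraint row a, a·d ≤ 0 —
  (-2)(1) + (2)(0) = -2 ≤ 0
  (-4)(1) + (1)(0) = -4 ≤ 0
and d ≥ 0, so (0, 0) + t·d stays feasible for every t ≥ 0. Along this ray z = x_1 + 4x_2 changes by 1 per unit t, so z → +∞.

Unbounded — the objective can increase without bound over the feasible region.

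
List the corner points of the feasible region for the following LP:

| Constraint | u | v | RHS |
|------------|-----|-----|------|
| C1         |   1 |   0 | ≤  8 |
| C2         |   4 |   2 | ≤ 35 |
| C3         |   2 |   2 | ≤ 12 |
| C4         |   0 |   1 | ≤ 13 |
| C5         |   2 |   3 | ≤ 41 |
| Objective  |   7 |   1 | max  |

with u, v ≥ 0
Each vertex is the intersection of two constraint boundaries that also satisfies all remaining constraints:
  u = 0 and v = 0 → (0, 0)
  2u + 2v = 12 and v = 0 → (6, 0)
  2u + 2v = 12 and u = 0 → (0, 6)

Vertices: (0, 0), (6, 0), (0, 6)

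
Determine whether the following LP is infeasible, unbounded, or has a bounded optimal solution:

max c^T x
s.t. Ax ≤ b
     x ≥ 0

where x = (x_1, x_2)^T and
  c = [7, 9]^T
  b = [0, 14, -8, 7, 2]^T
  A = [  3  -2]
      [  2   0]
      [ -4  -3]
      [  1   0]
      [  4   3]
One constraint requires 4x_1 + 3x_2 ≤ 2, while the constraint -4x_1 - 3x_2 ≤ -8 is equivalent to 4x_1 + 3x_2 ≥ 8. Together they would need 8 ≤ 4x_1 + 3x_2 ≤ 2, which is impossible since 8 > 2. No point satisfies all constraints.

Infeasible — the constraint set is empty.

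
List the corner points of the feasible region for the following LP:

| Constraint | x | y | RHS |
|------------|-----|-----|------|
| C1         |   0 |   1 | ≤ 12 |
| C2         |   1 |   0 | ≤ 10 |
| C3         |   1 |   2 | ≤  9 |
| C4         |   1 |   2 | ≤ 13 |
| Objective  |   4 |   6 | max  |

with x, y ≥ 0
Each vertex is the intersection of two constraint boundaries that also satisfies all remaining constraints:
  x = 0 and y = 0 → (0, 0)
  x + 2y = 9 and y = 0 → (9, 0)
  x + 2y = 9 and x = 0 → (0, 4.5)

Vertices: (0, 0), (9, 0), (0, 4.5)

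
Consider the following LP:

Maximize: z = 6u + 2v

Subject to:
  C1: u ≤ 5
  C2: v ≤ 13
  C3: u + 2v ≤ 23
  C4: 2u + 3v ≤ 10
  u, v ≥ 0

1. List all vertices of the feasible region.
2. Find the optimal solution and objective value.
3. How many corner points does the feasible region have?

1. (0, 0), (5, 0), (0, 3.333)
2. u = 5, v = 0, z = 30
3. 3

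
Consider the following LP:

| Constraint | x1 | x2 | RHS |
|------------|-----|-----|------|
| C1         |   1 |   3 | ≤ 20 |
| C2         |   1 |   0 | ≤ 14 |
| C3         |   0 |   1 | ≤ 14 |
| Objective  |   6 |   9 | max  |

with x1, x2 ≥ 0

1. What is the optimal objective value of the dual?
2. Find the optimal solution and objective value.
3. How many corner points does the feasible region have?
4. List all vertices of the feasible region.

1. 102 (by strong duality, equal to the primal optimum)
2. x1 = 14, x2 = 2, z = 102
3. 4
4. (0, 0), (14, 0), (14, 2), (0, 6.667)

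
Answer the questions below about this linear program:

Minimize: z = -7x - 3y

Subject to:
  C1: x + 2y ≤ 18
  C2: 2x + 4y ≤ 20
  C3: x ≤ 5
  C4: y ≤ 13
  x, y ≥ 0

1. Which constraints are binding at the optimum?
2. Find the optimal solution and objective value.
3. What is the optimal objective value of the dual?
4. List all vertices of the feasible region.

1. C2, C3
2. x = 5, y = 2.5, z = -42.5
3. -42.5 (by strong duality, equal to the primal optimum)
4. (0, 0), (5, 0), (5, 2.5), (0, 5)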